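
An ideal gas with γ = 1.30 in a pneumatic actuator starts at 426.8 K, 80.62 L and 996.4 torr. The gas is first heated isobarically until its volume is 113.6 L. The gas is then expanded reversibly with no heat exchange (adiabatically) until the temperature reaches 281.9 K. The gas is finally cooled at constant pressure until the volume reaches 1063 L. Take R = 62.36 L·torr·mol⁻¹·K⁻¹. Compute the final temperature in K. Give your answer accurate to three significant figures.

P constant ⇒ V ∝ T: P₂ = P₁; T₂ = T₁·(V₂/V₁) = 601.4 K.
Reversible adiabatic, γ = 1.30: P₃ = P₂·(T₃/T₂)^(γ/(γ−1)) = 37.37 torr; V₃ = V₂·(T₂/T₃)^(1/(γ−1)) = 1420 L.
P constant ⇒ V ∝ T: P₄ = P₃; T₄ = T₃·(V₄/V₃) = 211.0 K.

T₄ ≈ 211 K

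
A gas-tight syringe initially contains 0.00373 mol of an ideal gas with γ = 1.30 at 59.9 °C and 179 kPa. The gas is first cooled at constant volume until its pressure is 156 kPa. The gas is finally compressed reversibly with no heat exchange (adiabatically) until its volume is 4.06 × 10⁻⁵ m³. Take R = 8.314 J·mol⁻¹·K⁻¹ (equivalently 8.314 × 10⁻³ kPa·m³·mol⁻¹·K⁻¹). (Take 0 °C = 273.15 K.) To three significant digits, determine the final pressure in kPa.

Convert: T₁ = 333.0 K.
From PV = nRT: V₁ = nRT₁/P₁ = 5.770e-05 m³.
Isochoric, so P/T is constant: V₂ = V₁; T₂ = T₁·(P₂/P₁) = 290.3 K.
Reversible adiabatic, γ = 1.30: T₃ = T₂·(V₂/V₃)^(γ−1) = 322.5 K; P₃ = P₂·(V₂/V₃)^γ = 246.4 kPa.

P₃ ≈ 246 kPa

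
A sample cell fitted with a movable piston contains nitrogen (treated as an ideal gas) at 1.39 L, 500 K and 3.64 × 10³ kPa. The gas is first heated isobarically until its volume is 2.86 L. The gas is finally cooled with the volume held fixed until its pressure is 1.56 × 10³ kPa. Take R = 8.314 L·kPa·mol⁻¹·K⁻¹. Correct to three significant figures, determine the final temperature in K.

T₃ ≈ 441 K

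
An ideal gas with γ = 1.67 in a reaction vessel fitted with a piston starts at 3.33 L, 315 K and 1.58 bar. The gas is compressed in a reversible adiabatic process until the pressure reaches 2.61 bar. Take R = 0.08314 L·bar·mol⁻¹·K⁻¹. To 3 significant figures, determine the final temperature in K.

T₂ ≈ 385 K

Adiabatic (γ = 1.67), T V^(γ−1) and P V^γ constant: T₂ = T₁·(P₂/P₁)^((γ−1)/γ) = 385.3 K; V₂ = V₁·(P₁/P₂)^(1/γ) = 2.466 L.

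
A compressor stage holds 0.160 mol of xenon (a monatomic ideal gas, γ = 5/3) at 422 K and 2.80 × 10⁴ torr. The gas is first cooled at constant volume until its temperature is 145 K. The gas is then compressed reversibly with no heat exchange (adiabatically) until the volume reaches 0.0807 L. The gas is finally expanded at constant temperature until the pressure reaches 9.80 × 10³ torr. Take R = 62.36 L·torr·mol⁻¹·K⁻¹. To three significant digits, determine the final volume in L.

V₄ ≈ 0.224 L

From PV = nRT: V₁ = nRT₁/P₁ = 0.1504 L.
V constant ⇒ P ∝ T: V₂ = V₁; P₂ = P₁·(T₂/T₁) = 9621 torr.
Adiabatic (γ = 5/3), T V^(γ−1) and P V^γ constant: T₃ = T₂·(V₂/V₃)^(γ−1) = 219.6 K; P₃ = P₂·(V₂/V₃)^γ = 2.715e+04 torr.
Isothermal, so P V is constant: T₄ = T₃; V₄ = V₃·(P₃/P₄) = 0.2235 L.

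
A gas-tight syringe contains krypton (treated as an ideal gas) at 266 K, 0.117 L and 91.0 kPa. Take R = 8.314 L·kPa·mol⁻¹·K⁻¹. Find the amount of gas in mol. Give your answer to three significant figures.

PV = nRT ⇒ n = PV/(RT) = (91.0 × 0.117) / (8.314 × 266)

n ≈ 0.00481 mol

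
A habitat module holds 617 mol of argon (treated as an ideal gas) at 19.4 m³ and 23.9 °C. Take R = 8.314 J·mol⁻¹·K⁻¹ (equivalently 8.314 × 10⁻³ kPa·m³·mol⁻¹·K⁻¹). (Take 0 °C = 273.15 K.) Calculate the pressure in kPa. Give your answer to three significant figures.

Convert: T = 297.05 K.
PV = nRT ⇒ P = nRT/V = (617 × 8.314 × 10⁻³ × 297.05) / 19.4

P ≈ 78.5 kPa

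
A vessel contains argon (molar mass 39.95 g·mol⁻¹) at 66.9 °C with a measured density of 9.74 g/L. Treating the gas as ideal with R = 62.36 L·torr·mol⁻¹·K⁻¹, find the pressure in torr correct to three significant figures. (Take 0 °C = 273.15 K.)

P ≈ 5.17e+03 torr

ρ = PM/(RT) ⇒ P = ρRT/M = (9.74 × 62.36 × 340.0) / 39.95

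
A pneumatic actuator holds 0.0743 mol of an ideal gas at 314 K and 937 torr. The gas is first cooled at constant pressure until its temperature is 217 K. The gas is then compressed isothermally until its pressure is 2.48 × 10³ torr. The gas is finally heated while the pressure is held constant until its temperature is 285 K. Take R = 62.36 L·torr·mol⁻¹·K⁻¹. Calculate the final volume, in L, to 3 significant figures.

From PV = nRT: V₁ = nRT₁/P₁ = 1.553 L.
P constant ⇒ V ∝ T: P₂ = P₁; V₂ = V₁·(T₂/T₁) = 1.073 L.
Isothermal, so P V is constant: T₃ = T₂; V₃ = V₂·(P₂/P₃) = 0.4054 L.
Isobaric, so V/T is constant: P₄ = P₃; V₄ = V₃·(T₄/T₃) = 0.5325 L.

V₄ ≈ 0.532 L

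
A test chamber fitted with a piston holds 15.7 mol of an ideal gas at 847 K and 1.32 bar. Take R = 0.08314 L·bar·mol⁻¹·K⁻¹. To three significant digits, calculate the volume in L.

V ≈ 838 L

PV = nRT ⇒ V = nRT/P = (15.7 × 0.08314 × 847) / 1.32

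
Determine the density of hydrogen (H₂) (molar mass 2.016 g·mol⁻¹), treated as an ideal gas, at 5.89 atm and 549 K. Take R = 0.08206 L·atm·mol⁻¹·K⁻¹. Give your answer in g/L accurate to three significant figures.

ρ ≈ 0.264 g/L

ρ = PM/(RT) = (5.89 × 2.016) / (0.08206 × 549.0)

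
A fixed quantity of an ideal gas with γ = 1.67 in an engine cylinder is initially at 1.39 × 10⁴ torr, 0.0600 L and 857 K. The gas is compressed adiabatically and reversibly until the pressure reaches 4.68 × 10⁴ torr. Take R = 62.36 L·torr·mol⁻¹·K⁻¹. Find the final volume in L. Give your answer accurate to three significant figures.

Reversible adiabatic, γ = 1.67: T₂ = T₁·(P₂/P₁)^((γ−1)/γ) = 1395 K; V₂ = V₁·(P₁/P₂)^(1/γ) = 0.02900 L.

V₂ ≈ 0.0290 L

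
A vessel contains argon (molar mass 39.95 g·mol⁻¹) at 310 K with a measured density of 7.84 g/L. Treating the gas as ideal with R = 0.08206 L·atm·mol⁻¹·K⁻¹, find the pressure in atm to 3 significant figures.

P ≈ 4.99 atm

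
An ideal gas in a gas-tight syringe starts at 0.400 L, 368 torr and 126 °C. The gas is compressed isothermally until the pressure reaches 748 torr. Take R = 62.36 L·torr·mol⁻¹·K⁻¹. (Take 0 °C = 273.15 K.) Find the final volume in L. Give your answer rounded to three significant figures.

V₂ ≈ 0.197 L

Convert: T₁ = 399.1 K.
Isothermal, so P V is constant: T₂ = T₁; V₂ = V₁·(P₁/P₂) = 0.1968 L.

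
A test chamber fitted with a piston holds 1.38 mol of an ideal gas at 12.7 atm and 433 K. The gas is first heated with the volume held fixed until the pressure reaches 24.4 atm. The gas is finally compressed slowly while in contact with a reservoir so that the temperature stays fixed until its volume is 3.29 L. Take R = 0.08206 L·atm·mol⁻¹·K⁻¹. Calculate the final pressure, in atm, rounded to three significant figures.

P₃ ≈ 28.6 atm

From PV = nRT: V₁ = nRT₁/P₁ = 3.861 L.
Isochoric, so P/T is constant: V₂ = V₁; T₂ = T₁·(P₂/P₁) = 831.9 K.
Isothermal, so P V is constant: T₃ = T₂; P₃ = P₂·(V₂/V₃) = 28.63 atm.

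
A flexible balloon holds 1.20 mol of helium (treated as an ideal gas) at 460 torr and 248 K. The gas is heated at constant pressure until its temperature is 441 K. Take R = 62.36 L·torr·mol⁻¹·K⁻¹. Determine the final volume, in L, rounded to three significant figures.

From PV = nRT: V₁ = nRT₁/P₁ = 40.34 L.
P constant ⇒ V ∝ T: P₂ = P₁; V₂ = V₁·(T₂/T₁) = 71.74 L.

V₂ ≈ 71.7 L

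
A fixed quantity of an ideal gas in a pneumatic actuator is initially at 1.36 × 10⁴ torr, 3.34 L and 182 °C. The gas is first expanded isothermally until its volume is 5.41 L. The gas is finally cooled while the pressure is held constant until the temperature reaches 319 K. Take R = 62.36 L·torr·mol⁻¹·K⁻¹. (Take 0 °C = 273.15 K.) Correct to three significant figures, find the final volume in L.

V₃ ≈ 3.79 L

Convert: T₁ = 455.1 K.
Isothermal, so P V is constant: T₂ = T₁; P₂ = P₁·(V₁/V₂) = 8396 torr.
P constant ⇒ V ∝ T: P₃ = P₂; V₃ = V₂·(T₃/T₂) = 3.792 L.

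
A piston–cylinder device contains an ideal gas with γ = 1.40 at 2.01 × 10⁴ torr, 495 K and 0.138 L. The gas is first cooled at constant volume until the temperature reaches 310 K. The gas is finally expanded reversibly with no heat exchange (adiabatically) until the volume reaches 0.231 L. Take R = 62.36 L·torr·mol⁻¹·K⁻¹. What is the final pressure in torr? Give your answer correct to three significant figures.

V constant ⇒ P ∝ T: V₂ = V₁; P₂ = P₁·(T₂/T₁) = 1.259e+04 torr.
Reversible adiabatic, γ = 1.40: T₃ = T₂·(V₂/V₃)^(γ−1) = 252.3 K; P₃ = P₂·(V₂/V₃)^γ = 6120 torr.

P₃ ≈ 6.12e+03 torr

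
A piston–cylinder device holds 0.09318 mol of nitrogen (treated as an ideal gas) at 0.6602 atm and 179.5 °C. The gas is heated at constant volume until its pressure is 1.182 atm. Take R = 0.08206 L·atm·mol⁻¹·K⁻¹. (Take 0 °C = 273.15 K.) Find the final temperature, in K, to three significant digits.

Convert: T₁ = 452.6 K.
From PV = nRT: V₁ = nRT₁/P₁ = 5.243 L.
Isochoric, so P/T is constant: V₂ = V₁; T₂ = T₁·(P₂/P₁) = 810.4 K.

T₂ ≈ 810 K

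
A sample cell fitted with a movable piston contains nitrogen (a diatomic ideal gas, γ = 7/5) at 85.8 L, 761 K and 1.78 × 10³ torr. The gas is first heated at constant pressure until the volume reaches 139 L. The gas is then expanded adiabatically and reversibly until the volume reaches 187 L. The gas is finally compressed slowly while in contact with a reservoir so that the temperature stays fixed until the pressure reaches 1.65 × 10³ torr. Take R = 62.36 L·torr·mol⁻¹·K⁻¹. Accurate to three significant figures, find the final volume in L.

P constant ⇒ V ∝ T: P₂ = P₁; T₂ = T₁·(V₂/V₁) = 1233 K.
Adiabatic (γ = 7/5), T V^(γ−1) and P V^γ constant: T₃ = T₂·(V₂/V₃)^(γ−1) = 1095 K; P₃ = P₂·(V₂/V₃)^γ = 1175 torr.
T constant ⇒ Boyle's law P V = const: T₄ = T₃; V₄ = V₃·(P₃/P₄) = 133.2 L.

V₄ ≈ 133 L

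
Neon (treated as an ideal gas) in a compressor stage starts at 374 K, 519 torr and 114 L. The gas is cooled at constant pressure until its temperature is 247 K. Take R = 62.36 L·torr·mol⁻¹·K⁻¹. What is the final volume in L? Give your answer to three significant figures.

V₂ ≈ 75.3 L

Isobaric, so V/T is constant: P₂ = P₁; V₂ = V₁·(T₂/T₁) = 75.29 L.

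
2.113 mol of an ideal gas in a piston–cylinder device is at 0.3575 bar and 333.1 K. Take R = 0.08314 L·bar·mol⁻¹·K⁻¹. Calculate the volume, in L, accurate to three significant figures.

V ≈ 164 L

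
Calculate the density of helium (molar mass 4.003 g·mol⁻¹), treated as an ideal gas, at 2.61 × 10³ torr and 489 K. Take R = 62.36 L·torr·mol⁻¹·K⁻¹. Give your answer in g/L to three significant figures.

ρ ≈ 0.343 g/L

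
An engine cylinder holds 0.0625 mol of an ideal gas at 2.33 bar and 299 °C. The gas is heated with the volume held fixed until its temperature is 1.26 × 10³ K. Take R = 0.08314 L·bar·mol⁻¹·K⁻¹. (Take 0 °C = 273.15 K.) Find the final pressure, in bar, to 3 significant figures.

P₂ ≈ 5.13 bar

Convert: T₁ = 572.1 K.
From PV = nRT: V₁ = nRT₁/P₁ = 1.276 L.
V constant ⇒ P ∝ T: V₂ = V₁; P₂ = P₁·(T₂/T₁) = 5.131 bar.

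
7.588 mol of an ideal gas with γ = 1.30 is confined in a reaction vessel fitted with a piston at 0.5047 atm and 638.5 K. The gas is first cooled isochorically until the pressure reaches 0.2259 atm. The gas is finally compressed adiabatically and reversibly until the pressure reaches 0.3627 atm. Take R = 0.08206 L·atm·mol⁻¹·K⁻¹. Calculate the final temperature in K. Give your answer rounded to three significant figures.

T₃ ≈ 319 K

From PV = nRT: V₁ = nRT₁/P₁ = 787.7 L.
Isochoric, so P/T is constant: V₂ = V₁; T₂ = T₁·(P₂/P₁) = 285.8 K.
Reversible adiabatic, γ = 1.30: T₃ = T₂·(P₃/P₂)^((γ−1)/γ) = 318.8 K; V₃ = V₂·(P₂/P₃)^(1/γ) = 547.3 L.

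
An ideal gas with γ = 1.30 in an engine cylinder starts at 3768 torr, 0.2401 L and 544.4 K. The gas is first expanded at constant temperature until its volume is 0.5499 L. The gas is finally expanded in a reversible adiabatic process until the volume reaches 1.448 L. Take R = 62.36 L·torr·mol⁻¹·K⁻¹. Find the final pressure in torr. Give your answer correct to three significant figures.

P₃ ≈ 467 torr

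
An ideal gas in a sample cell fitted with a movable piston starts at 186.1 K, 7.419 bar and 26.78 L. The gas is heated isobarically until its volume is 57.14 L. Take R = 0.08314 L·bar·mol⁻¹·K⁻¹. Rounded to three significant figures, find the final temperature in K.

P constant ⇒ V ∝ T: P₂ = P₁; T₂ = T₁·(V₂/V₁) = 397.1 K.

T₂ ≈ 397 K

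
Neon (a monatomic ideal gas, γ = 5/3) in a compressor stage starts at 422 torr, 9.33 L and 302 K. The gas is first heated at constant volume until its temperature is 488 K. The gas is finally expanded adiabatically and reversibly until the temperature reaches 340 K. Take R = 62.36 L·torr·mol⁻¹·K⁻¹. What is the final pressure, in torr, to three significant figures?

P₃ ≈ 276 torr

Isochoric, so P/T is constant: V₂ = V₁; P₂ = P₁·(T₂/T₁) = 681.9 torr.
Reversible adiabatic, γ = 5/3: P₃ = P₂·(T₃/T₂)^(γ/(γ−1)) = 276.3 torr; V₃ = V₂·(T₂/T₃)^(1/(γ−1)) = 16.04 L.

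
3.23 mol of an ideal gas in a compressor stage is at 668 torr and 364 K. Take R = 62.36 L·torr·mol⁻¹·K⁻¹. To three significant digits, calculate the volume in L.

PV = nRT ⇒ V = nRT/P = (3.23 × 62.36 × 364) / 668

V ≈ 110 L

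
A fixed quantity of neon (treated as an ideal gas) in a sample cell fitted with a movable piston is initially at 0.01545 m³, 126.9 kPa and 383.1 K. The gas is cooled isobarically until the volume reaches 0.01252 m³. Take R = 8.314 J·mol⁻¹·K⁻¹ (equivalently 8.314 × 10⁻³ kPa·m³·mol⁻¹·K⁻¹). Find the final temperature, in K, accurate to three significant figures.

P constant ⇒ V ∝ T: P₂ = P₁; T₂ = T₁·(V₂/V₁) = 310.4 K.

T₂ ≈ 310 K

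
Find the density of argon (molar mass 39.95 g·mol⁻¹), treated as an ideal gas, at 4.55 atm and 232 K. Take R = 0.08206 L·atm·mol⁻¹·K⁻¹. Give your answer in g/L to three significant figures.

ρ ≈ 9.55 g/L

ρ = PM/(RT) = (4.55 × 39.95) / (0.08206 × 232.0)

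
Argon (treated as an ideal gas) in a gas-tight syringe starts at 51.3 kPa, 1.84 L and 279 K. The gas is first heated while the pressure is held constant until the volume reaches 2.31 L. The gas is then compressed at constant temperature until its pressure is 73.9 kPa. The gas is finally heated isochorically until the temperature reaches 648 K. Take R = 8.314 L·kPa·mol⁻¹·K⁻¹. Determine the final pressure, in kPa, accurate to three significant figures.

Isobaric, so V/T is constant: P₂ = P₁; T₂ = T₁·(V₂/V₁) = 350.3 K.
T constant ⇒ Boyle's law P V = const: T₃ = T₂; V₃ = V₂·(P₂/P₃) = 1.604 L.
V constant ⇒ P ∝ T: V₄ = V₃; P₄ = P₃·(T₄/T₃) = 136.7 kPa.

P₄ ≈ 137 kPa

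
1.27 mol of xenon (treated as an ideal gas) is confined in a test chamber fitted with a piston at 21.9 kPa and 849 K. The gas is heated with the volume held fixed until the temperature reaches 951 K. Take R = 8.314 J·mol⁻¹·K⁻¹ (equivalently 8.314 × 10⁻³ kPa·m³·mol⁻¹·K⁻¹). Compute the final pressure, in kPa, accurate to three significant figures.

From PV = nRT: V₁ = nRT₁/P₁ = 0.4093 m³.
V constant ⇒ P ∝ T: V₂ = V₁; P₂ = P₁·(T₂/T₁) = 24.53 kPa.

P₂ ≈ 24.5 kPa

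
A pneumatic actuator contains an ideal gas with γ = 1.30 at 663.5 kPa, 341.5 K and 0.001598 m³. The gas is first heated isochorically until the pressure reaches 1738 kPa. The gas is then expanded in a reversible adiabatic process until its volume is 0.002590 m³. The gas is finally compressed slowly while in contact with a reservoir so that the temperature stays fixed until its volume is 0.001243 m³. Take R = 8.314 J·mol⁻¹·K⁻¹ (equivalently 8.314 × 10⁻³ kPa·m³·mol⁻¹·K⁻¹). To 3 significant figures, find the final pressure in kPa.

V constant ⇒ P ∝ T: V₂ = V₁; T₂ = T₁·(P₂/P₁) = 894.5 K.
Adiabatic (γ = 1.30), T V^(γ−1) and P V^γ constant: T₃ = T₂·(V₂/V₃)^(γ−1) = 773.9 K; P₃ = P₂·(V₂/V₃)^γ = 927.7 kPa.
Isothermal, so P V is constant: T₄ = T₃; P₄ = P₃·(V₃/V₄) = 1933 kPa.

P₄ ≈ 1.93e+03 kPa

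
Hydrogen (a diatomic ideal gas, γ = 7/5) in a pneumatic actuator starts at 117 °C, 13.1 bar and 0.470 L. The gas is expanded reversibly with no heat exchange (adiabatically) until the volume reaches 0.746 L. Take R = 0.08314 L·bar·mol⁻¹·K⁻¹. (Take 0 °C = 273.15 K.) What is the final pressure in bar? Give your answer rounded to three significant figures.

P₂ ≈ 6.86 bar

Convert: T₁ = 390.1 K.
Adiabatic (γ = 7/5), T V^(γ−1) and P V^γ constant: T₂ = T₁·(V₁/V₂)^(γ−1) = 324.3 K; P₂ = P₁·(V₁/V₂)^γ = 6.861 bar.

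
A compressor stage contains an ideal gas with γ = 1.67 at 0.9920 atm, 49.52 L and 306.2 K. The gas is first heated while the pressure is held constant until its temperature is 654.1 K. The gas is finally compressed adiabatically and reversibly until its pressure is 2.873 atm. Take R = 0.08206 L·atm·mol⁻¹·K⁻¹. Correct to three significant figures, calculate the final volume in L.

V₃ ≈ 56.0 L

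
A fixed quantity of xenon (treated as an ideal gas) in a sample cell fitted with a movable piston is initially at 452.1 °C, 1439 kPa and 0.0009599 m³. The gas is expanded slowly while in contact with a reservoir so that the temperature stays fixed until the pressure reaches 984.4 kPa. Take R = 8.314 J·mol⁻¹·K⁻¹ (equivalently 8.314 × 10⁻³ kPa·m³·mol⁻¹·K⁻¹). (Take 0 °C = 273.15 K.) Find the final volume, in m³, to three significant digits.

V₂ ≈ 0.00140 m³

Convert: T₁ = 725.2 K.
T constant ⇒ Boyle's law P V = const: T₂ = T₁; V₂ = V₁·(P₁/P₂) = 0.001403 m³.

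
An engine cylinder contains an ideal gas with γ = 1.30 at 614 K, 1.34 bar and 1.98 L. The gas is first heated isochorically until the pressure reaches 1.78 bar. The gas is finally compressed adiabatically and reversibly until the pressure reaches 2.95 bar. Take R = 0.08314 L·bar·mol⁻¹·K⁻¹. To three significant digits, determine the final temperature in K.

Isochoric, so P/T is constant: V₂ = V₁; T₂ = T₁·(P₂/P₁) = 815.6 K.
Reversible adiabatic, γ = 1.30: T₃ = T₂·(P₃/P₂)^((γ−1)/γ) = 916.5 K; V₃ = V₂·(P₂/P₃)^(1/γ) = 1.342 L.

T₃ ≈ 916 K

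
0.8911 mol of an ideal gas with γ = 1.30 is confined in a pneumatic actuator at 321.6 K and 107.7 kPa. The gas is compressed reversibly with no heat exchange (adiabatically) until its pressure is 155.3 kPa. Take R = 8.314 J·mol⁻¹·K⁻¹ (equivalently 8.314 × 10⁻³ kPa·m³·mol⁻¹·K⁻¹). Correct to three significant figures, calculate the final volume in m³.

V₂ ≈ 0.0167 m³

From PV = nRT: V₁ = nRT₁/P₁ = 0.02212 m³.
Reversible adiabatic, γ = 1.30: T₂ = T₁·(P₂/P₁)^((γ−1)/γ) = 349.9 K; V₂ = V₁·(P₁/P₂)^(1/γ) = 0.01669 m³.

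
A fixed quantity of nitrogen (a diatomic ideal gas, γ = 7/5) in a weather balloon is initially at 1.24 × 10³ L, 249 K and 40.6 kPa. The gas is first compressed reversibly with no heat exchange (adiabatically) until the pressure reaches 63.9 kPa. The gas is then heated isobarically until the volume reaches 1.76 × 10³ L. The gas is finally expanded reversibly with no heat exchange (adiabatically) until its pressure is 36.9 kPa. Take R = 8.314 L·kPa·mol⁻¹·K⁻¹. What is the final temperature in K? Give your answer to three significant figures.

T₄ ≈ 475 K

Reversible adiabatic, γ = 7/5: T₂ = T₁·(P₂/P₁)^((γ−1)/γ) = 283.5 K; V₂ = V₁·(P₁/P₂)^(1/γ) = 896.9 L.
Isobaric, so V/T is constant: P₃ = P₂; T₃ = T₂·(V₃/V₂) = 556.2 K.
Reversible adiabatic, γ = 7/5: T₄ = T₃·(P₄/P₃)^((γ−1)/γ) = 475.5 K; V₄ = V₃·(P₃/P₄)^(1/γ) = 2605 L.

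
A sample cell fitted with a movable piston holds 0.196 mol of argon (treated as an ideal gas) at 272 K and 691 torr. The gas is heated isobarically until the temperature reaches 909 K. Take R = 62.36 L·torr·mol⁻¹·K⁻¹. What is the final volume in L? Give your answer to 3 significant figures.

V₂ ≈ 16.1 L

From PV = nRT: V₁ = nRT₁/P₁ = 4.811 L.
P constant ⇒ V ∝ T: P₂ = P₁; V₂ = V₁·(T₂/T₁) = 16.08 L.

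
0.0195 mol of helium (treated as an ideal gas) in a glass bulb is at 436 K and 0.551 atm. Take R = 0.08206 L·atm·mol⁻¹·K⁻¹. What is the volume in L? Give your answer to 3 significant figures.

V ≈ 1.27 L

PV = nRT ⇒ V = nRT/P = (0.0195 × 0.08206 × 436) / 0.551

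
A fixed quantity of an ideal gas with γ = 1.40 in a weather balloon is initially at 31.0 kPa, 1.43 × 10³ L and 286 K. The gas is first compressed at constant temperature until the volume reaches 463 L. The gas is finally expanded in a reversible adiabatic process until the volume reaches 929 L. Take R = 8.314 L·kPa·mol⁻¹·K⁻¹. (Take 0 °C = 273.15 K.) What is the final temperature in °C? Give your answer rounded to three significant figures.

T₃ ≈ -56.7 °C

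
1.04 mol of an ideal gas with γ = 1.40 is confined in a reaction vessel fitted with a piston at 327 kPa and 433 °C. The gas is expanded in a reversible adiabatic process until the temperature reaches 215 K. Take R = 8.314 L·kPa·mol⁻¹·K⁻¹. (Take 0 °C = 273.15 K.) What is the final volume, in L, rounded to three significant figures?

Convert: T₁ = 706.1 K.
From PV = nRT: V₁ = nRT₁/P₁ = 18.67 L.
Adiabatic (γ = 1.40), T V^(γ−1) and P V^γ constant: P₂ = P₁·(T₂/T₁)^(γ/(γ−1)) = 5.093 kPa; V₂ = V₁·(T₁/T₂)^(1/(γ−1)) = 365.0 L.

V₂ ≈ 365 L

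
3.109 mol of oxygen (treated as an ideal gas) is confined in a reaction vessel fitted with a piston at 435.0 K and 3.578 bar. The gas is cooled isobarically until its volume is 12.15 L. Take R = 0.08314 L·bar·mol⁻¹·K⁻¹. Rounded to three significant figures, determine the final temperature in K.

T₂ ≈ 168 K

From PV = nRT: V₁ = nRT₁/P₁ = 31.43 L.
P constant ⇒ V ∝ T: P₂ = P₁; T₂ = T₁·(V₂/V₁) = 168.2 K.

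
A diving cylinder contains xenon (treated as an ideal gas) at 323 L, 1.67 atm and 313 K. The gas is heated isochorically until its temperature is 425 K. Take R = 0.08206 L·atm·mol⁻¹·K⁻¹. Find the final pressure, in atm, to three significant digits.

P₂ ≈ 2.27 atm

V constant ⇒ P ∝ T: V₂ = V₁; P₂ = P₁·(T₂/T₁) = 2.268 atm.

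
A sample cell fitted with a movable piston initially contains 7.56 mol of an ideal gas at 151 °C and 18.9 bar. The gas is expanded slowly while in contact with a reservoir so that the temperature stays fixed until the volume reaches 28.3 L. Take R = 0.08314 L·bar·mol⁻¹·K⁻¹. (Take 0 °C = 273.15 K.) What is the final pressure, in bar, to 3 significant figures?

Convert: T₁ = 424.1 K.
From PV = nRT: V₁ = nRT₁/P₁ = 14.11 L.
T constant ⇒ Boyle's law P V = const: T₂ = T₁; P₂ = P₁·(V₁/V₂) = 9.420 bar.

P₂ ≈ 9.42 bar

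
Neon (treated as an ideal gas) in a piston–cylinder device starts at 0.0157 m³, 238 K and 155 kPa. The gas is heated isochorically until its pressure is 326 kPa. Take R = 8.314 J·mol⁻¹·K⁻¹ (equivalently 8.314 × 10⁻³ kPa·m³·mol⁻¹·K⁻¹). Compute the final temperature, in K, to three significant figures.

V constant ⇒ P ∝ T: V₂ = V₁; T₂ = T₁·(P₂/P₁) = 500.6 K.

T₂ ≈ 501 K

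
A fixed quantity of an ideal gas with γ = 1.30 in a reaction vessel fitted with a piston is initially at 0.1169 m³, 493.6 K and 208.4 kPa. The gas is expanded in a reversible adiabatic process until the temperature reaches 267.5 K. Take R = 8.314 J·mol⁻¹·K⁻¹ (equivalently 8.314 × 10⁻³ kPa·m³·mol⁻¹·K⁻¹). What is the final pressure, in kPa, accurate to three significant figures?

Adiabatic (γ = 1.30), T V^(γ−1) and P V^γ constant: P₂ = P₁·(T₂/T₁)^(γ/(γ−1)) = 14.66 kPa; V₂ = V₁·(T₁/T₂)^(1/(γ−1)) = 0.9008 m³.

P₂ ≈ 14.7 kPa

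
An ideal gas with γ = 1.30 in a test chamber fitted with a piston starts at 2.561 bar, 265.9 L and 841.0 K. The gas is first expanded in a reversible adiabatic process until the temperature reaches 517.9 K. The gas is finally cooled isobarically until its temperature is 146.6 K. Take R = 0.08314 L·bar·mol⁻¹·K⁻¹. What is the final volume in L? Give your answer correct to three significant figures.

V₃ ≈ 379 L

Adiabatic (γ = 1.30), T V^(γ−1) and P V^γ constant: P₂ = P₁·(T₂/T₁)^(γ/(γ−1)) = 0.3133 bar; V₂ = V₁·(T₁/T₂)^(1/(γ−1)) = 1338 L.
Isobaric, so V/T is constant: P₃ = P₂; V₃ = V₂·(T₃/T₂) = 378.8 L.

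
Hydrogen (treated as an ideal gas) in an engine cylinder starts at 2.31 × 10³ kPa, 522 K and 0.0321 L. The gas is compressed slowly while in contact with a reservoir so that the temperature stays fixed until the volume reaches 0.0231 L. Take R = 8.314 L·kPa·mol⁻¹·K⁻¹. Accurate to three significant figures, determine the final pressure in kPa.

T constant ⇒ Boyle's law P V = const: T₂ = T₁; P₂ = P₁·(V₁/V₂) = 3210 kPa.

P₂ ≈ 3.21e+03 kPa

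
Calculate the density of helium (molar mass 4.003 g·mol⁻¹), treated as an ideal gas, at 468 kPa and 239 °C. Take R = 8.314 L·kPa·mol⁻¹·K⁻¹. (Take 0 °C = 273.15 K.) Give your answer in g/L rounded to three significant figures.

ρ = PM/(RT) = (468 × 4.003) / (8.314 × 512.1)

ρ ≈ 0.440 g/L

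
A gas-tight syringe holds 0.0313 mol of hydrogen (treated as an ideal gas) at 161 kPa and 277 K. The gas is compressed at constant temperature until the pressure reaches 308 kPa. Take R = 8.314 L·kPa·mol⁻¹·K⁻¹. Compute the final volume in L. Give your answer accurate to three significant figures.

V₂ ≈ 0.234 L

From PV = nRT: V₁ = nRT₁/P₁ = 0.4477 L.
Isothermal, so P V is constant: T₂ = T₁; V₂ = V₁·(P₁/P₂) = 0.2340 L.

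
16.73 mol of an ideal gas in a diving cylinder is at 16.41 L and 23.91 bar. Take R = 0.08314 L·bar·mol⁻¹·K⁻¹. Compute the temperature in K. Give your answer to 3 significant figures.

T ≈ 282 K

PV = nRT ⇒ T = PV/(nR) = (23.91 × 16.41) / (16.73 × 0.08314)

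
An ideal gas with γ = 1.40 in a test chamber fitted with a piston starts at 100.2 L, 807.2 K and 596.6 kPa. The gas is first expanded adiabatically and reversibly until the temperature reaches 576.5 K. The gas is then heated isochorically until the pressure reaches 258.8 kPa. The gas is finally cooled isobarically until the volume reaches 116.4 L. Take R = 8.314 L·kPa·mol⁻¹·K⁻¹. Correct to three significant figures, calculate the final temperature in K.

T₄ ≈ 407 K

Adiabatic (γ = 1.40), T V^(γ−1) and P V^γ constant: P₂ = P₁·(T₂/T₁)^(γ/(γ−1)) = 183.7 kPa; V₂ = V₁·(T₁/T₂)^(1/(γ−1)) = 232.4 L.
V constant ⇒ P ∝ T: V₃ = V₂; T₃ = T₂·(P₃/P₂) = 812.3 K.
Isobaric, so V/T is constant: P₄ = P₃; T₄ = T₃·(V₄/V₃) = 406.8 K.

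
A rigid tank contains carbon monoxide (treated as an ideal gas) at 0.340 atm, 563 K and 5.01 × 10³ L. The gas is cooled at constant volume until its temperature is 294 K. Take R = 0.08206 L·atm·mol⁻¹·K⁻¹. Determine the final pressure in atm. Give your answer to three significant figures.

P₂ ≈ 0.178 atm

Isochoric, so P/T is constant: V₂ = V₁; P₂ = P₁·(T₂/T₁) = 0.1775 atm.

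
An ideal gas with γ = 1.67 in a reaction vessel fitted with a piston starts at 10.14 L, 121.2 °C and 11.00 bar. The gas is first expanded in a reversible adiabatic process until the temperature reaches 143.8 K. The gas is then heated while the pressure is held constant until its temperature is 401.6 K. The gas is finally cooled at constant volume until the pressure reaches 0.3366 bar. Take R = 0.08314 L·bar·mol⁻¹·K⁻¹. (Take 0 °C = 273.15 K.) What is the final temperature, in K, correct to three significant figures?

Convert: T₁ = 394.3 K.
Reversible adiabatic, γ = 1.67: P₂ = P₁·(T₂/T₁)^(γ/(γ−1)) = 0.8899 bar; V₂ = V₁·(T₁/T₂)^(1/(γ−1)) = 45.70 L.
P constant ⇒ V ∝ T: P₃ = P₂; V₃ = V₂·(T₃/T₂) = 127.6 L.
V constant ⇒ P ∝ T: V₄ = V₃; T₄ = T₃·(P₄/P₃) = 151.9 K.

T₄ ≈ 152 K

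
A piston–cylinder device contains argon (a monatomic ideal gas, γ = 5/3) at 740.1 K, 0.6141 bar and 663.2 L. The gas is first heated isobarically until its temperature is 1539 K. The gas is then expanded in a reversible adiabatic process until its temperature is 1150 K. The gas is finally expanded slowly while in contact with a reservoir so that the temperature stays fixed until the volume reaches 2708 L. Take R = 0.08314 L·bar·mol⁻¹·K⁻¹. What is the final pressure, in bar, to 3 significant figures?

P₄ ≈ 0.234 bar

P constant ⇒ V ∝ T: P₂ = P₁; V₂ = V₁·(T₂/T₁) = 1379 L.
Reversible adiabatic, γ = 5/3: P₃ = P₂·(T₃/T₂)^(γ/(γ−1)) = 0.2964 bar; V₃ = V₂·(T₂/T₃)^(1/(γ−1)) = 2135 L.
Isothermal, so P V is constant: T₄ = T₃; P₄ = P₃·(V₃/V₄) = 0.2337 bar.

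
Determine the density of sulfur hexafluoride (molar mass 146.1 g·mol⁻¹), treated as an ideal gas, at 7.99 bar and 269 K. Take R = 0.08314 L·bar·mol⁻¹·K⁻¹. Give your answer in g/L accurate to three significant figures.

ρ = PM/(RT) = (7.99 × 146.1) / (0.08314 × 269.0)

ρ ≈ 52.2 g/L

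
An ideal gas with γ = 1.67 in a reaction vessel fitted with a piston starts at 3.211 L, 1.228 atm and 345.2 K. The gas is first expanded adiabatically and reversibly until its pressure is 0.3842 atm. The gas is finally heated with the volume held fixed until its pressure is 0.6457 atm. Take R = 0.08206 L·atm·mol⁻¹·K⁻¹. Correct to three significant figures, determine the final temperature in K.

Adiabatic (γ = 1.67), T V^(γ−1) and P V^γ constant: T₂ = T₁·(P₂/P₁)^((γ−1)/γ) = 216.6 K; V₂ = V₁·(P₁/P₂)^(1/γ) = 6.439 L.
Isochoric, so P/T is constant: V₃ = V₂; T₃ = T₂·(P₃/P₂) = 364.0 K.

T₃ ≈ 364 K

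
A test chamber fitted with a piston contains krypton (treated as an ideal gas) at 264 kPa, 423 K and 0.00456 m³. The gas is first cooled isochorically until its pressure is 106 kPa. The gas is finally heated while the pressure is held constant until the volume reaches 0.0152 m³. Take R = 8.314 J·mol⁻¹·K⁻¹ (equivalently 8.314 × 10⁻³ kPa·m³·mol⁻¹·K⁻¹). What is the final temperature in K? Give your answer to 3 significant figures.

T₃ ≈ 566 K

V constant ⇒ P ∝ T: V₂ = V₁; T₂ = T₁·(P₂/P₁) = 169.8 K.
Isobaric, so V/T is constant: P₃ = P₂; T₃ = T₂·(V₃/V₂) = 566.1 K.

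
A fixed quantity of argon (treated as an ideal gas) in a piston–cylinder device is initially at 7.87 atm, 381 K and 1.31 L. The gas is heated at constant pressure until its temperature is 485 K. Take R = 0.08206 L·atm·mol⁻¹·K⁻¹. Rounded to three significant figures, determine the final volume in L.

P constant ⇒ V ∝ T: P₂ = P₁; V₂ = V₁·(T₂/T₁) = 1.668 L.

V₂ ≈ 1.67 L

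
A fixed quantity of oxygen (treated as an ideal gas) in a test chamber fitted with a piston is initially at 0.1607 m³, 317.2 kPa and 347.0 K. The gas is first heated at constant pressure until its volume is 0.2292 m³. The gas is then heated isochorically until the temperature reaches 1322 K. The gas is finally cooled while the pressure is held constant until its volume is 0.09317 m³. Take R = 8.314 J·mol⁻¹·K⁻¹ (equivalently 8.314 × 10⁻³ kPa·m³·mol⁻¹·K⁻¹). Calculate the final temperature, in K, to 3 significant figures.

T₄ ≈ 537 K

Isobaric, so V/T is constant: P₂ = P₁; T₂ = T₁·(V₂/V₁) = 494.9 K.
V constant ⇒ P ∝ T: V₃ = V₂; P₃ = P₂·(T₃/T₂) = 847.3 kPa.
Isobaric, so V/T is constant: P₄ = P₃; T₄ = T₃·(V₄/V₃) = 537.4 K.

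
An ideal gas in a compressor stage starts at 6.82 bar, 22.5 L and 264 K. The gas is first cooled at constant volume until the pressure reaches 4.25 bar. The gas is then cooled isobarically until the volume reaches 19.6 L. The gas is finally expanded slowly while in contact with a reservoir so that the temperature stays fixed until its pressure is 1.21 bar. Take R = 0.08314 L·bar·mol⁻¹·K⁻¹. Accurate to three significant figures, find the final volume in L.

V constant ⇒ P ∝ T: V₂ = V₁; T₂ = T₁·(P₂/P₁) = 164.5 K.
P constant ⇒ V ∝ T: P₃ = P₂; T₃ = T₂·(V₃/V₂) = 143.3 K.
Isothermal, so P V is constant: T₄ = T₃; V₄ = V₃·(P₃/P₄) = 68.84 L.

V₄ ≈ 68.8 L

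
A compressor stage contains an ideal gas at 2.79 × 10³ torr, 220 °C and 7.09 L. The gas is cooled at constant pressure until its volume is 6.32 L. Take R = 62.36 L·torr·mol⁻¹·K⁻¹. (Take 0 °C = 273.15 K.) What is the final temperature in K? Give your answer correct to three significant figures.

T₂ ≈ 440 K

Convert: T₁ = 493.1 K.
P constant ⇒ V ∝ T: P₂ = P₁; T₂ = T₁·(V₂/V₁) = 439.6 K.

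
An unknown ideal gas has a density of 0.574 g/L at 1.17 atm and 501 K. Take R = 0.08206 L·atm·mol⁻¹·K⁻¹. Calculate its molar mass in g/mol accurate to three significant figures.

ρ = PM/(RT) ⇒ M = ρRT/P = (0.574 × 0.08206 × 501.0) / 1.17

M ≈ 20.2 g/mol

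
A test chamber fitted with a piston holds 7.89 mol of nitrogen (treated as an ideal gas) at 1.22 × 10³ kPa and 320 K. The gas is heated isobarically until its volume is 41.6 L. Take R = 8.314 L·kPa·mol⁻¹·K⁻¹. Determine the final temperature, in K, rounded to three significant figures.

From PV = nRT: V₁ = nRT₁/P₁ = 17.21 L.
Isobaric, so V/T is constant: P₂ = P₁; T₂ = T₁·(V₂/V₁) = 773.7 K.

T₂ ≈ 774 K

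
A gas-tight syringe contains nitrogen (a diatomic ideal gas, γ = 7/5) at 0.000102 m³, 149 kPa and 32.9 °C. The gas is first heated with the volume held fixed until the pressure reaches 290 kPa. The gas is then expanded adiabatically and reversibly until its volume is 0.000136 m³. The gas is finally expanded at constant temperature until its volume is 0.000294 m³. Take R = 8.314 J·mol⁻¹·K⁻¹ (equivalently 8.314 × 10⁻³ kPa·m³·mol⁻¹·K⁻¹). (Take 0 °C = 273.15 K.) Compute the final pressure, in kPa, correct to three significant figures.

P₄ ≈ 89.7 kPa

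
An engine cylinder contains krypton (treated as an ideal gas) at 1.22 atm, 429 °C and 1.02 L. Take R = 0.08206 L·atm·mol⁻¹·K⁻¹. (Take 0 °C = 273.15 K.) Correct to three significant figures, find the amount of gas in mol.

Convert: T = 702.15 K.
PV = nRT ⇒ n = PV/(RT) = (1.22 × 1.02) / (0.08206 × 702.15)

n ≈ 0.0216 mol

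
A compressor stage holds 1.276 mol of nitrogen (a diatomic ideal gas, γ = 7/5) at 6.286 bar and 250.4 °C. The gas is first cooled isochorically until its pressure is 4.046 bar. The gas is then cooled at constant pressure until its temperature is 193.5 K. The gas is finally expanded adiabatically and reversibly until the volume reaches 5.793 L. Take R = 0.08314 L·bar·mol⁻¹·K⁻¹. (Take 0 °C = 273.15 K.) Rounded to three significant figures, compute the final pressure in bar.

P₄ ≈ 3.36 bar

Convert: T₁ = 523.5 K.
From PV = nRT: V₁ = nRT₁/P₁ = 8.836 L.
Isochoric, so P/T is constant: V₂ = V₁; T₂ = T₁·(P₂/P₁) = 337.0 K.
Isobaric, so V/T is constant: P₃ = P₂; V₃ = V₂·(T₃/T₂) = 5.074 L.
Adiabatic (γ = 7/5), T V^(γ−1) and P V^γ constant: T₄ = T₃·(V₃/V₄)^(γ−1) = 183.5 K; P₄ = P₃·(V₃/V₄)^γ = 3.360 bar.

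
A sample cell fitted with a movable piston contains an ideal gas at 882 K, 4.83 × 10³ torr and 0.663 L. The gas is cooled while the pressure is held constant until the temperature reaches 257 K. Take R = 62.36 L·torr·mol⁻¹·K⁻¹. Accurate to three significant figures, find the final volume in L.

P constant ⇒ V ∝ T: P₂ = P₁; V₂ = V₁·(T₂/T₁) = 0.1932 L.

V₂ ≈ 0.193 L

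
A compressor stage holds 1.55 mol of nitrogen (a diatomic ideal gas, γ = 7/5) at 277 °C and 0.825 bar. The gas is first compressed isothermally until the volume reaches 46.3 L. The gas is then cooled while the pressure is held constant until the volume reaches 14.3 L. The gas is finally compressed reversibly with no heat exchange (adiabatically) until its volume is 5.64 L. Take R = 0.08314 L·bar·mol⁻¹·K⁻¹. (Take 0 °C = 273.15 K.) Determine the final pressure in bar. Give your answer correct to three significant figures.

Convert: T₁ = 550.1 K.
From PV = nRT: V₁ = nRT₁/P₁ = 85.93 L.
Isothermal, so P V is constant: T₂ = T₁; P₂ = P₁·(V₁/V₂) = 1.531 bar.
Isobaric, so V/T is constant: P₃ = P₂; T₃ = T₂·(V₃/V₂) = 169.9 K.
Reversible adiabatic, γ = 7/5: T₄ = T₃·(V₃/V₄)^(γ−1) = 246.5 K; P₄ = P₃·(V₃/V₄)^γ = 5.633 bar.

P₄ ≈ 5.63 bar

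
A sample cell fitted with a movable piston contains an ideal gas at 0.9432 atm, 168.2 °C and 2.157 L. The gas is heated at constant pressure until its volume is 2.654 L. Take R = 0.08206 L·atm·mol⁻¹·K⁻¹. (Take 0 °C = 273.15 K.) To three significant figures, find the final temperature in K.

T₂ ≈ 543 K

Convert: T₁ = 441.3 K.
Isobaric, so V/T is constant: P₂ = P₁; T₂ = T₁·(V₂/V₁) = 543.0 K.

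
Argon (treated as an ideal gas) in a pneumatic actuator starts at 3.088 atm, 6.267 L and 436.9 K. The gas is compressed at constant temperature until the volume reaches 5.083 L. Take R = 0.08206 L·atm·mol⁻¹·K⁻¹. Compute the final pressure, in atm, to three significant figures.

P₂ ≈ 3.81 atm

Isothermal, so P V is constant: T₂ = T₁; P₂ = P₁·(V₁/V₂) = 3.807 atm.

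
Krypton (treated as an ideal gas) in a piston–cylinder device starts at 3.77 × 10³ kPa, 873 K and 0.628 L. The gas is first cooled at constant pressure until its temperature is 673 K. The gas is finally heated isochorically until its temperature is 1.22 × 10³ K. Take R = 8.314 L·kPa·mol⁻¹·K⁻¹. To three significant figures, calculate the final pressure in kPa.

Isobaric, so V/T is constant: P₂ = P₁; V₂ = V₁·(T₂/T₁) = 0.4841 L.
V constant ⇒ P ∝ T: V₃ = V₂; P₃ = P₂·(T₃/T₂) = 6834 kPa.

P₃ ≈ 6.83e+03 kPa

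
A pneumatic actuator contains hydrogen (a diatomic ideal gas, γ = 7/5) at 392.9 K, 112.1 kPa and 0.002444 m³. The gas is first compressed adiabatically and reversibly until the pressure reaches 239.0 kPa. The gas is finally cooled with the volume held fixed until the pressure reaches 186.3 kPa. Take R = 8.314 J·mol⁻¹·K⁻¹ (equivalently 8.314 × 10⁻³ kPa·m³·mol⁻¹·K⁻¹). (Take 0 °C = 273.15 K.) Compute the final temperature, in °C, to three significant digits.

T₃ ≈ 107 °C

Adiabatic (γ = 7/5), T V^(γ−1) and P V^γ constant: T₂ = T₁·(P₂/P₁)^((γ−1)/γ) = 487.8 K; V₂ = V₁·(P₁/P₂)^(1/γ) = 0.001423 m³.
Isochoric, so P/T is constant: V₃ = V₂; T₃ = T₂·(P₃/P₂) = 380.2 K.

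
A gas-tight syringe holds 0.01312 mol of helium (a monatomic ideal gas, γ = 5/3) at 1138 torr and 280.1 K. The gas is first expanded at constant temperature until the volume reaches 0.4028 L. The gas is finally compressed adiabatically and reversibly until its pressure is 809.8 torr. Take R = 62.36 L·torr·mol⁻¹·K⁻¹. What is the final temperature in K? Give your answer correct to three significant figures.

T₃ ≈ 323 K

From PV = nRT: V₁ = nRT₁/P₁ = 0.2014 L.
Isothermal, so P V is constant: T₂ = T₁; P₂ = P₁·(V₁/V₂) = 568.9 torr.
Adiabatic (γ = 5/3), T V^(γ−1) and P V^γ constant: T₃ = T₂·(P₃/P₂)^((γ−1)/γ) = 322.6 K; V₃ = V₂·(P₂/P₃)^(1/γ) = 0.3259 L.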